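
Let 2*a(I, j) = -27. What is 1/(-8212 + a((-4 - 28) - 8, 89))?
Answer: -2/16451 ≈ -0.00012157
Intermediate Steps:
a(I, j) = -27/2 (a(I, j) = (½)*(-27) = -27/2)
1/(-8212 + a((-4 - 28) - 8, 89)) = 1/(-8212 - 27/2) = 1/(-16451/2) = -2/16451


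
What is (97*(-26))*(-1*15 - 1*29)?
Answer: 110968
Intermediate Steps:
(97*(-26))*(-1*15 - 1*29) = -2522*(-15 - 29) = -2522*(-44) = 110968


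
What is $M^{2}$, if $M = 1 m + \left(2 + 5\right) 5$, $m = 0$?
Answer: $1225$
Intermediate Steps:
$M = 35$ ($M = 1 \cdot 0 + \left(2 + 5\right) 5 = 0 + 7 \cdot 5 = 0 + 35 = 35$)
$M^{2} = 35^{2} = 1225$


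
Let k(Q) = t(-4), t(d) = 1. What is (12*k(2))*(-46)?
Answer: -552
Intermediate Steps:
k(Q) = 1
(12*k(2))*(-46) = (12*1)*(-46) = 12*(-46) = -552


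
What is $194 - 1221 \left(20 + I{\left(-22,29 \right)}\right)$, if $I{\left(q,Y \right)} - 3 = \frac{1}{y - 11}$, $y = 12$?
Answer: $-29110$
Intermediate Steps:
$I{\left(q,Y \right)} = 4$ ($I{\left(q,Y \right)} = 3 + \frac{1}{12 - 11} = 3 + 1^{-1} = 3 + 1 = 4$)
$194 - 1221 \left(20 + I{\left(-22,29 \right)}\right) = 194 - 1221 \left(20 + 4\right) = 194 - 29304 = -29110$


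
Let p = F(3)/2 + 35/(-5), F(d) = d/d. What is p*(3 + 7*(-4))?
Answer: 325/2 ≈ 162.50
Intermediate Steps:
F(d) = 1
p = -13/2 (p = 1/2 + 35/(-5) = 1*(½) + 35*(-⅕) = ½ - 7 = -13/2 ≈ -6.5000)
p*(3 + 7*(-4)) = -13*(3 + 7*(-4))/2 = -13*(3 - 28)/2 = -13/2*(-25) = 325/2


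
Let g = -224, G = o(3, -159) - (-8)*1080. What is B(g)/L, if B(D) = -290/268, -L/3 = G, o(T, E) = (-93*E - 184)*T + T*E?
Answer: 145/20892744 ≈ 6.9402e-6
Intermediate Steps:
o(T, E) = E*T + T*(-184 - 93*E) (o(T, E) = (-184 - 93*E)*T + E*T = T*(-184 - 93*E) + E*T = E*T + T*(-184 - 93*E))
G = 51972 (G = -92*3*(2 - 159) - (-8)*1080 = -92*3*(-157) - 1*(-8640) = 43332 + 8640 = 51972)
L = -155916 (L = -3*51972 = -155916)
B(D) = -145/134 (B(D) = -290*1/268 = -145/134)
B(g)/L = -145/134/(-155916) = -145/134*(-1/155916) = 145/20892744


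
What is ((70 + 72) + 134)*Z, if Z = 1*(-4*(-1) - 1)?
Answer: 828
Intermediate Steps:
Z = 3 (Z = 1*(4 - 1) = 1*3 = 3)
((70 + 72) + 134)*Z = ((70 + 72) + 134)*3 = (142 + 134)*3 = 276*3 = 828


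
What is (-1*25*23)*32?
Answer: -18400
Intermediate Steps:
(-1*25*23)*32 = -25*23*32 = -575*32 = -18400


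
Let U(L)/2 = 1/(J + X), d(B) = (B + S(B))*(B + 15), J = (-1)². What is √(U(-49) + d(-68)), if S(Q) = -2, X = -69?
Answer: √4288726/34 ≈ 60.910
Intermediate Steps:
J = 1
d(B) = (-2 + B)*(15 + B) (d(B) = (B - 2)*(B + 15) = (-2 + B)*(15 + B))
U(L) = -1/34 (U(L) = 2/(1 - 69) = 2/(-68) = 2*(-1/68) = -1/34)
√(U(-49) + d(-68)) = √(-1/34 + (-30 + (-68)² + 13*(-68))) = √(-1/34 + (-30 + 4624 - 884)) = √(-1/34 + 3710) = √(126139/34) = √4288726/34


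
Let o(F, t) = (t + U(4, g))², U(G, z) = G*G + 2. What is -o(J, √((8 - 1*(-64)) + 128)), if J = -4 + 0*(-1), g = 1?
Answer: -524 - 360*√2 ≈ -1033.1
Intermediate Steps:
U(G, z) = 2 + G² (U(G, z) = G² + 2 = 2 + G²)
J = -4 (J = -4 + 0 = -4)
o(F, t) = (18 + t)² (o(F, t) = (t + (2 + 4²))² = (t + (2 + 16))² = (t + 18)² = (18 + t)²)
-o(J, √((8 - 1*(-64)) + 128)) = -(18 + √((8 - 1*(-64)) + 128))² = -(18 + √((8 + 64) + 128))² = -(18 + √(72 + 128))² = -(18 + √200)² = -(18 + 10*√2)²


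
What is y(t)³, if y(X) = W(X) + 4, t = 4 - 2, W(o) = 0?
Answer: 64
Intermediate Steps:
t = 2
y(X) = 4 (y(X) = 0 + 4 = 4)
y(t)³ = 4³ = 64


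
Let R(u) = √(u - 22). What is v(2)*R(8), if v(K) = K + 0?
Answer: 2*I*√14 ≈ 7.4833*I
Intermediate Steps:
R(u) = √(-22 + u)
v(K) = K
v(2)*R(8) = 2*√(-22 + 8) = 2*√(-14) = 2*(I*√14) = 2*I*√14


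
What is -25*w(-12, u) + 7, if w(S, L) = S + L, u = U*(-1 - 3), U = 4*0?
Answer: 307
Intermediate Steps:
U = 0
u = 0 (u = 0*(-1 - 3) = 0*(-4) = 0)
w(S, L) = L + S
-25*w(-12, u) + 7 = -25*(0 - 12) + 7 = -25*(-12) + 7 = 300 + 7 = 307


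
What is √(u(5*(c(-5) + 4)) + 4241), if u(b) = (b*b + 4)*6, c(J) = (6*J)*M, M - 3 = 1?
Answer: √2022665 ≈ 1422.2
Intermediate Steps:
M = 4 (M = 3 + 1 = 4)
c(J) = 24*J (c(J) = (6*J)*4 = 24*J)
u(b) = 24 + 6*b² (u(b) = (b² + 4)*6 = (4 + b²)*6 = 24 + 6*b²)
√(u(5*(c(-5) + 4)) + 4241) = √((24 + 6*(5*(24*(-5) + 4))²) + 4241) = √((24 + 6*(5*(-120 + 4))²) + 4241) = √((24 + 6*(5*(-116))²) + 4241) = √((24 + 6*(-580)²) + 4241) = √((24 + 6*336400) + 4241) = √((24 + 2018400) + 4241) = √(2018424 + 4241) = √2022665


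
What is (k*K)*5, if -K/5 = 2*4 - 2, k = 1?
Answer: -150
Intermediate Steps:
K = -30 (K = -5*(2*4 - 2) = -5*(8 - 2) = -5*6 = -30)
(k*K)*5 = (1*(-30))*5 = -30*5 = -150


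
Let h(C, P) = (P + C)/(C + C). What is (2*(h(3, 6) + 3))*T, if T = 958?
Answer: 8622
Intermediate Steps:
h(C, P) = (C + P)/(2*C) (h(C, P) = (C + P)/((2*C)) = (C + P)*(1/(2*C)) = (C + P)/(2*C))
(2*(h(3, 6) + 3))*T = (2*((1/2)*(3 + 6)/3 + 3))*958 = (2*((1/2)*(1/3)*9 + 3))*958 = (2*(3/2 + 3))*958 = (2*(9/2))*958 = 9*958 = 8622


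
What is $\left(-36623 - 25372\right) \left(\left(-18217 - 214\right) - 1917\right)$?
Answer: $1261474260$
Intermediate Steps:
$\left(-36623 - 25372\right) \left(\left(-18217 - 214\right) - 1917\right) = - 61995 \left(-18431 - 1917\right) = \left(-61995\right) \left(-20348\right) = 1261474260$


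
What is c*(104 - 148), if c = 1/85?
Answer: -44/85 ≈ -0.51765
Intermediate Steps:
c = 1/85 ≈ 0.011765
c*(104 - 148) = (104 - 148)/85 = (1/85)*(-44) = -44/85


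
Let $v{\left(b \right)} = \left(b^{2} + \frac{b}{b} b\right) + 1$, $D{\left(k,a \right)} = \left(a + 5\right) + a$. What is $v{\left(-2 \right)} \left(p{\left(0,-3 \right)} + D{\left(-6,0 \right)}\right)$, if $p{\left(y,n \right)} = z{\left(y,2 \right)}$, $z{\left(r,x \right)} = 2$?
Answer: $21$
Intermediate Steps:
$p{\left(y,n \right)} = 2$
$D{\left(k,a \right)} = 5 + 2 a$ ($D{\left(k,a \right)} = \left(5 + a\right) + a = 5 + 2 a$)
$v{\left(b \right)} = 1 + b + b^{2}$ ($v{\left(b \right)} = \left(b^{2} + 1 b\right) + 1 = \left(b^{2} + b\right) + 1 = \left(b + b^{2}\right) + 1 = 1 + b + b^{2}$)
$v{\left(-2 \right)} \left(p{\left(0,-3 \right)} + D{\left(-6,0 \right)}\right) = \left(1 - 2 + \left(-2\right)^{2}\right) \left(2 + \left(5 + 2 \cdot 0\right)\right) = \left(1 - 2 + 4\right) \left(2 + \left(5 + 0\right)\right) = 3 \left(2 + 5\right) = 3 \cdot 7 = 21$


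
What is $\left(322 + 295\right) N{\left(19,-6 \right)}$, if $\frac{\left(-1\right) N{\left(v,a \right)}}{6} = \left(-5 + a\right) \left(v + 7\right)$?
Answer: $1058772$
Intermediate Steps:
$N{\left(v,a \right)} = - 6 \left(-5 + a\right) \left(7 + v\right)$ ($N{\left(v,a \right)} = - 6 \left(-5 + a\right) \left(v + 7\right) = - 6 \left(-5 + a\right) \left(7 + v\right)$)
$\left(322 + 295\right) N{\left(19,-6 \right)} = \left(322 + 295\right) \left(210 - -252 + 30 \cdot 19 - \left(-36\right) 19\right) = 617 \left(210 + 252 + 570 + 684\right) = 617 \cdot 1716 = 1058772$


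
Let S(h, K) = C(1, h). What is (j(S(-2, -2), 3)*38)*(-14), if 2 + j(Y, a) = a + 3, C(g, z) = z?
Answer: -2128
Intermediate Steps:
S(h, K) = h
j(Y, a) = 1 + a (j(Y, a) = -2 + (a + 3) = -2 + (3 + a) = 1 + a)
(j(S(-2, -2), 3)*38)*(-14) = ((1 + 3)*38)*(-14) = (4*38)*(-14) = 152*(-14) = -2128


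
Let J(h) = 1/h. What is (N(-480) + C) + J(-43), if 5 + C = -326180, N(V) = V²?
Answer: -4118756/43 ≈ -95785.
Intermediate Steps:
C = -326185 (C = -5 - 326180 = -326185)
(N(-480) + C) + J(-43) = ((-480)² - 326185) + 1/(-43) = (230400 - 326185) - 1/43 = -95785 - 1/43 = -4118756/43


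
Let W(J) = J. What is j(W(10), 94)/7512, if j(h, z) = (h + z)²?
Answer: 1352/939 ≈ 1.4398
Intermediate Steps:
j(W(10), 94)/7512 = (10 + 94)²/7512 = 104²*(1/7512) = 10816*(1/7512) = 1352/939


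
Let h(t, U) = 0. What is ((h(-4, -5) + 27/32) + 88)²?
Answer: 8082649/1024 ≈ 7893.2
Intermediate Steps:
((h(-4, -5) + 27/32) + 88)² = ((0 + 27/32) + 88)² = (27/32 + 88)² = (2843/32)² = 8082649/1024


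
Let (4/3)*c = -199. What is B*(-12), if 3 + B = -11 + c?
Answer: 1959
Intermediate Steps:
c = -597/4 (c = (¾)*(-199) = -597/4 ≈ -149.25)
B = -653/4 (B = -3 + (-11 - 597/4) = -3 - 641/4 = -653/4 ≈ -163.25)
B*(-12) = -653/4*(-12) = 1959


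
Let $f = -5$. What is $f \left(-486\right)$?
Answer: $2430$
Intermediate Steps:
$f \left(-486\right) = \left(-5\right) \left(-486\right) = 2430$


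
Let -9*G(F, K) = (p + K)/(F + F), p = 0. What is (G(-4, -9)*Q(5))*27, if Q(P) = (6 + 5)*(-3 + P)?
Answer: -297/4 ≈ -74.250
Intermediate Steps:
G(F, K) = -K/(18*F) (G(F, K) = -(0 + K)/(9*(F + F)) = -K/(9*(2*F)) = -K*1/(2*F)/9 = -K/(18*F))
Q(P) = -33 + 11*P (Q(P) = 11*(-3 + P) = -33 + 11*P)
(G(-4, -9)*Q(5))*27 = ((-1/18*(-9)/(-4))*(-33 + 11*5))*27 = ((-1/18*(-9)*(-¼))*(-33 + 55))*27 = -⅛*22*27 = -11/4*27 = -297/4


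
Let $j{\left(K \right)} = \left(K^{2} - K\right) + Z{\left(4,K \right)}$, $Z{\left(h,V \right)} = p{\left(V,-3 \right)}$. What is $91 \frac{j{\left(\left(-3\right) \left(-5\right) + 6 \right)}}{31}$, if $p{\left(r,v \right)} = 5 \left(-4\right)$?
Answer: $\frac{36400}{31} \approx 1174.2$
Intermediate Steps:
$p{\left(r,v \right)} = -20$
$Z{\left(h,V \right)} = -20$
$j{\left(K \right)} = -20 + K^{2} - K$ ($j{\left(K \right)} = \left(K^{2} - K\right) - 20 = -20 + K^{2} - K$)
$91 \frac{j{\left(\left(-3\right) \left(-5\right) + 6 \right)}}{31} = 91 \frac{-20 + \left(\left(-3\right) \left(-5\right) + 6\right)^{2} - \left(\left(-3\right) \left(-5\right) + 6\right)}{31} = 91 \left(-20 + \left(15 + 6\right)^{2} - \left(15 + 6\right)\right) \frac{1}{31} = 91 \left(-20 + 21^{2} - 21\right) \frac{1}{31} = 91 \left(-20 + 441 - 21\right) \frac{1}{31} = 91 \cdot 400 \cdot \frac{1}{31} = 91 \cdot \frac{400}{31} = \frac{36400}{31}$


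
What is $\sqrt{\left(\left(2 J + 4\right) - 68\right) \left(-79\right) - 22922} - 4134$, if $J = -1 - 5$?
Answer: $-4134 + i \sqrt{16918} \approx -4134.0 + 130.07 i$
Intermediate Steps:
$J = -6$
$\sqrt{\left(\left(2 J + 4\right) - 68\right) \left(-79\right) - 22922} - 4134 = \sqrt{\left(\left(2 \left(-6\right) + 4\right) - 68\right) \left(-79\right) - 22922} - 4134 = \sqrt{\left(\left(-12 + 4\right) - 68\right) \left(-79\right) - 22922} - 4134 = \sqrt{\left(-8 - 68\right) \left(-79\right) - 22922} - 4134 = \sqrt{\left(-76\right) \left(-79\right) - 22922} - 4134 = \sqrt{6004 - 22922} - 4134 = \sqrt{-16918} - 4134 = i \sqrt{16918} - 4134 = -4134 + i \sqrt{16918}$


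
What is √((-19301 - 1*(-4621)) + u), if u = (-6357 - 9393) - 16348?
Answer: I*√46778 ≈ 216.28*I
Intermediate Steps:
u = -32098 (u = -15750 - 16348 = -32098)
√((-19301 - 1*(-4621)) + u) = √((-19301 - 1*(-4621)) - 32098) = √((-19301 + 4621) - 32098) = √(-14680 - 32098) = √(-46778) = I*√46778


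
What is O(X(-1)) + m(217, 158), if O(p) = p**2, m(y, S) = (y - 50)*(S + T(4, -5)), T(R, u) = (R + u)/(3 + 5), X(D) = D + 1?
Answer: 210921/8 ≈ 26365.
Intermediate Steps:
X(D) = 1 + D
T(R, u) = R/8 + u/8 (T(R, u) = (R + u)/8 = (R + u)*(1/8) = R/8 + u/8)
m(y, S) = (-50 + y)*(-1/8 + S) (m(y, S) = (y - 50)*(S + ((1/8)*4 + (1/8)*(-5))) = (-50 + y)*(S + (1/2 - 5/8)) = (-50 + y)*(S - 1/8) = (-50 + y)*(-1/8 + S))
O(X(-1)) + m(217, 158) = (1 - 1)**2 + (25/4 - 50*158 - 1/8*217 + 158*217) = 0**2 + (25/4 - 7900 - 217/8 + 34286) = 0 + 210921/8 = 210921/8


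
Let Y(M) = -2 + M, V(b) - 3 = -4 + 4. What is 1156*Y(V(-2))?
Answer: 1156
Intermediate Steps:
V(b) = 3 (V(b) = 3 + (-4 + 4) = 3 + 0 = 3)
1156*Y(V(-2)) = 1156*(-2 + 3) = 1156*1 = 1156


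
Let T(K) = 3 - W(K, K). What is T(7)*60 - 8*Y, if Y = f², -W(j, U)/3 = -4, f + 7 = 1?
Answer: -828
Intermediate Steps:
f = -6 (f = -7 + 1 = -6)
W(j, U) = 12 (W(j, U) = -3*(-4) = 12)
Y = 36 (Y = (-6)² = 36)
T(K) = -9 (T(K) = 3 - 1*12 = 3 - 12 = -9)
T(7)*60 - 8*Y = -9*60 - 8*36 = -540 - 288 = -828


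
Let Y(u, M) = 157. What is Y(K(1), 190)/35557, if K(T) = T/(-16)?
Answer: 157/35557 ≈ 0.0044154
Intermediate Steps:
K(T) = -T/16 (K(T) = T*(-1/16) = -T/16)
Y(K(1), 190)/35557 = 157/35557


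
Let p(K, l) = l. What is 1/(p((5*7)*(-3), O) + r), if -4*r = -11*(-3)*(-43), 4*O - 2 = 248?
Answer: 4/1669 ≈ 0.0023966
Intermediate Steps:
O = 125/2 (O = ½ + (¼)*248 = ½ + 62 = 125/2 ≈ 62.500)
r = 1419/4 (r = -(-11*(-3))*(-43)/4 = -33*(-43)/4 = -¼*(-1419) = 1419/4 ≈ 354.75)
1/(p((5*7)*(-3), O) + r) = 1/(125/2 + 1419/4) = 1/(1669/4) = 4/1669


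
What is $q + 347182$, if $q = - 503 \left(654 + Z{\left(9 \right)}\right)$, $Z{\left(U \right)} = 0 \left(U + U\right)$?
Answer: $18220$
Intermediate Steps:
$Z{\left(U \right)} = 0$ ($Z{\left(U \right)} = 0 \cdot 2 U = 0$)
$q = -328962$ ($q = - 503 \left(654 + 0\right) = \left(-503\right) 654 = -328962$)
$q + 347182 = -328962 + 347182 = 18220$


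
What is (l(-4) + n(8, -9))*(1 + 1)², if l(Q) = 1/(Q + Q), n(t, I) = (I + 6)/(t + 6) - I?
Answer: 485/14 ≈ 34.643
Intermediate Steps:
n(t, I) = -I + (6 + I)/(6 + t) (n(t, I) = (6 + I)/(6 + t) - I = -I + (6 + I)/(6 + t))
l(Q) = 1/(2*Q)
(l(-4) + n(8, -9))*(1 + 1)² = ((½)/(-4) + (6 - 5*(-9) - 1*(-9)*8)/(6 + 8))*(1 + 1)² = ((½)*(-¼) + (6 + 45 + 72)/14)*2² = (-⅛ + (1/14)*123)*4 = (-⅛ + 123/14)*4 = (485/56)*4 = 485/14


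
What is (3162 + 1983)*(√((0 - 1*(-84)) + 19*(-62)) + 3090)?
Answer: 15898050 + 5145*I*√1094 ≈ 1.5898e+7 + 1.7017e+5*I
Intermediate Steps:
(3162 + 1983)*(√((0 - 1*(-84)) + 19*(-62)) + 3090) = 5145*(√((0 + 84) - 1178) + 3090) = 5145*(√(84 - 1178) + 3090) = 5145*(√(-1094) + 3090) = 5145*(I*√1094 + 3090) = 5145*(3090 + I*√1094) = 15898050 + 5145*I*√1094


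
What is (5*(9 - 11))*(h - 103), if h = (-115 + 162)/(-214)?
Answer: 110445/107 ≈ 1032.2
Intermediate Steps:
h = -47/214 (h = 47*(-1/214) = -47/214 ≈ -0.21963)
(5*(9 - 11))*(h - 103) = (5*(9 - 11))*(-47/214 - 103) = (5*(-2))*(-22089/214) = -10*(-22089/214) = 110445/107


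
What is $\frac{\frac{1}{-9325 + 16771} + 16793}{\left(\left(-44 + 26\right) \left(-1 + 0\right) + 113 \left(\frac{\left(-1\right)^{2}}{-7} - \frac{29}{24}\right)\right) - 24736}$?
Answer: $- \frac{3501139012}{5185239275} \approx -0.67521$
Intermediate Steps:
$\frac{\frac{1}{-9325 + 16771} + 16793}{\left(\left(-44 + 26\right) \left(-1 + 0\right) + 113 \left(\frac{\left(-1\right)^{2}}{-7} - \frac{29}{24}\right)\right) - 24736} = \frac{\frac{1}{7446} + 16793}{\left(\left(-18\right) \left(-1\right) + 113 \left(1 \left(- \frac{1}{7}\right) - \frac{29}{24}\right)\right) - 24736} = \frac{\frac{1}{7446} + 16793}{\left(18 + 113 \left(- \frac{1}{7} - \frac{29}{24}\right)\right) - 24736} = \frac{125040679}{7446 \left(\left(18 + 113 \left(- \frac{227}{168}\right)\right) - 24736\right)} = \frac{125040679}{7446 \left(\left(18 - \frac{25651}{168}\right) - 24736\right)} = \frac{125040679}{7446 \left(- \frac{22627}{168} - 24736\right)} = \frac{125040679}{7446 \left(- \frac{4178275}{168}\right)} = \frac{125040679}{7446} \left(- \frac{168}{4178275}\right) = - \frac{3501139012}{5185239275}$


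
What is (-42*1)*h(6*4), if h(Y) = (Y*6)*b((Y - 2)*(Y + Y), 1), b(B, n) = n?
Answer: -6048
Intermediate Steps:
h(Y) = 6*Y (h(Y) = (Y*6)*1 = (6*Y)*1 = 6*Y)
(-42*1)*h(6*4) = (-42*1)*(6*(6*4)) = -252*24 = -42*144 = -6048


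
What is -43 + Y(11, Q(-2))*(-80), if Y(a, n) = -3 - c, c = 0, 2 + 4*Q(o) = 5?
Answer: 197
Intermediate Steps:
Q(o) = 3/4 (Q(o) = -1/2 + (1/4)*5 = -1/2 + 5/4 = 3/4)
Y(a, n) = -3 (Y(a, n) = -3 - 1*0 = -3 + 0 = -3)
-43 + Y(11, Q(-2))*(-80) = -43 - 3*(-80) = -43 + 240 = 197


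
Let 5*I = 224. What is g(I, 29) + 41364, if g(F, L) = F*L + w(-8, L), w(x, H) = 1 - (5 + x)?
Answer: 213336/5 ≈ 42667.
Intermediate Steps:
I = 224/5 (I = (⅕)*224 = 224/5 ≈ 44.800)
w(x, H) = -4 - x (w(x, H) = 1 + (-5 - x) = -4 - x)
g(F, L) = 4 + F*L (g(F, L) = F*L + (-4 - 1*(-8)) = F*L + (-4 + 8) = F*L + 4 = 4 + F*L)
g(I, 29) + 41364 = (4 + (224/5)*29) + 41364 = (4 + 6496/5) + 41364 = 6516/5 + 41364 = 213336/5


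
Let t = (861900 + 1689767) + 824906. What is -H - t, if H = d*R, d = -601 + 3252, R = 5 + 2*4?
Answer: -3411036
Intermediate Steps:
t = 3376573 (t = 2551667 + 824906 = 3376573)
R = 13 (R = 5 + 8 = 13)
d = 2651
H = 34463 (H = 2651*13 = 34463)
-H - t = -1*34463 - 1*3376573 = -34463 - 3376573 = -3411036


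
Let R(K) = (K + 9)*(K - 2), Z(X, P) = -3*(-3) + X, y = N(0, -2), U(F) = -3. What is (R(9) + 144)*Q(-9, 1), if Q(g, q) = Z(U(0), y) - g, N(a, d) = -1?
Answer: 4050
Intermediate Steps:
y = -1
Z(X, P) = 9 + X
R(K) = (-2 + K)*(9 + K) (R(K) = (9 + K)*(-2 + K) = (-2 + K)*(9 + K))
Q(g, q) = 6 - g (Q(g, q) = (9 - 3) - g = 6 - g)
(R(9) + 144)*Q(-9, 1) = ((-18 + 9**2 + 7*9) + 144)*(6 - 1*(-9)) = ((-18 + 81 + 63) + 144)*(6 + 9) = (126 + 144)*15 = 270*15 = 4050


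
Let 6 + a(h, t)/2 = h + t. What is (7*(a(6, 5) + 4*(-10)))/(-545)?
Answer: 42/109 ≈ 0.38532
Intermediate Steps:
a(h, t) = -12 + 2*h + 2*t (a(h, t) = -12 + 2*(h + t) = -12 + (2*h + 2*t) = -12 + 2*h + 2*t)
(7*(a(6, 5) + 4*(-10)))/(-545) = (7*((-12 + 2*6 + 2*5) + 4*(-10)))/(-545) = (7*((-12 + 12 + 10) - 40))*(-1/545) = (7*(10 - 40))*(-1/545) = (7*(-30))*(-1/545) = -210*(-1/545) = 42/109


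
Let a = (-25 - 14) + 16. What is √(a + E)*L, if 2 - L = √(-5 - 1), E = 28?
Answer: √5*(2 - I*√6) ≈ 4.4721 - 5.4772*I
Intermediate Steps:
a = -23 (a = -39 + 16 = -23)
L = 2 - I*√6 (L = 2 - √(-5 - 1) = 2 - √(-6) = 2 - I*√6 ≈ 2.0 - 2.4495*I)
√(a + E)*L = √(-23 + 28)*(2 - I*√6) = √5*(2 - I*√6)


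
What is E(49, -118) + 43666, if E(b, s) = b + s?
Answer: 43597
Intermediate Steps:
E(49, -118) + 43666 = (49 - 118) + 43666 = -69 + 43666 = 43597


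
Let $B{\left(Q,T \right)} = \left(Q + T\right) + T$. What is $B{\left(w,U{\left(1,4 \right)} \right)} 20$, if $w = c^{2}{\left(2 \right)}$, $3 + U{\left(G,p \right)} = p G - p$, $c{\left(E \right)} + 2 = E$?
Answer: $-120$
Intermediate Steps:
$c{\left(E \right)} = -2 + E$
$U{\left(G,p \right)} = -3 - p + G p$ ($U{\left(G,p \right)} = -3 + \left(p G - p\right) = -3 + \left(G p - p\right) = -3 + \left(- p + G p\right) = -3 - p + G p$)
$w = 0$ ($w = \left(-2 + 2\right)^{2} = 0^{2} = 0$)
$B{\left(Q,T \right)} = Q + 2 T$
$B{\left(w,U{\left(1,4 \right)} \right)} 20 = \left(0 + 2 \left(-3 - 4 + 1 \cdot 4\right)\right) 20 = \left(0 + 2 \left(-3 - 4 + 4\right)\right) 20 = \left(0 + 2 \left(-3\right)\right) 20 = \left(0 - 6\right) 20 = \left(-6\right) 20 = -120$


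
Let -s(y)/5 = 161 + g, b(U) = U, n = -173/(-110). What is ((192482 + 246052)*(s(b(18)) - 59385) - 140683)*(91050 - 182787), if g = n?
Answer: 26639365858159068/11 ≈ 2.4218e+15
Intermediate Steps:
n = 173/110 (n = -173*(-1/110) = 173/110 ≈ 1.5727)
g = 173/110 ≈ 1.5727
s(y) = -17883/22 (s(y) = -5*(161 + 173/110) = -5*17883/110 = -17883/22)
((192482 + 246052)*(s(b(18)) - 59385) - 140683)*(91050 - 182787) = ((192482 + 246052)*(-17883/22 - 59385) - 140683)*(91050 - 182787) = (438534*(-1324353/22) - 140683)*(-91737) = (-290386909251/11 - 140683)*(-91737) = -290388456764/11*(-91737) = 26639365858159068/11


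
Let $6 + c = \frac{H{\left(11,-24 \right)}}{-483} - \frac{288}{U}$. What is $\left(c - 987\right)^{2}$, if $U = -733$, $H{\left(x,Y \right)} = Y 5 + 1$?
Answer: $\frac{2519099139034384}{2558032929} \approx 9.8478 \cdot 10^{5}$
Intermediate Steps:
$H{\left(x,Y \right)} = 1 + 5 Y$ ($H{\left(x,Y \right)} = 5 Y + 1 = 1 + 5 Y$)
$c = - \frac{271129}{50577}$ ($c = -6 + \left(\frac{1 + 5 \left(-24\right)}{-483} - \frac{288}{-733}\right) = -6 + \left(\left(1 - 120\right) \left(- \frac{1}{483}\right) - - \frac{288}{733}\right) = -6 + \left(\left(-119\right) \left(- \frac{1}{483}\right) + \frac{288}{733}\right) = -6 + \left(\frac{17}{69} + \frac{288}{733}\right) = -6 + \frac{32333}{50577} = - \frac{271129}{50577} \approx -5.3607$)
$\left(c - 987\right)^{2} = \left(- \frac{271129}{50577} - 987\right)^{2} = \left(- \frac{50190628}{50577}\right)^{2} = \frac{2519099139034384}{2558032929}$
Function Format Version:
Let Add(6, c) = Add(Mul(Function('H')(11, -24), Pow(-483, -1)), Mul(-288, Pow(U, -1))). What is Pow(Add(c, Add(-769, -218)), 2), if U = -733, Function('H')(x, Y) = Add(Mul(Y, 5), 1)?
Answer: Rational(2519099139034384, 2558032929) ≈ 9.8478e+5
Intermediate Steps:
Function('H')(x, Y) = Add(1, Mul(5, Y)) (Function('H')(x, Y) = Add(Mul(5, Y), 1) = Add(1, Mul(5, Y)))
c = Rational(-271129, 50577) (c = Add(-6, Add(Mul(Add(1, Mul(5, -24)), Pow(-483, -1)), Mul(-288, Pow(-733, -1)))) = Add(-6, Add(Mul(Add(1, -120), Rational(-1, 483)), Mul(-288, Rational(-1, 733)))) = Add(-6, Add(Mul(-119, Rational(-1, 483)), Rational(288, 733))) = Add(-6, Add(Rational(17, 69), Rational(288, 733))) = Add(-6, Rational(32333, 50577)) = Rational(-271129, 50577) ≈ -5.3607)
Pow(Add(c, Add(-769, -218)), 2) = Pow(Add(Rational(-271129, 50577), Add(-769, -218)), 2) = Pow(Add(Rational(-271129, 50577), -987), 2) = Pow(Rational(-50190628, 50577), 2) = Rational(2519099139034384, 2558032929)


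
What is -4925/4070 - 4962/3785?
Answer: -7767293/3080990 ≈ -2.5210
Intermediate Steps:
-4925/4070 - 4962/3785 = -4925*1/4070 - 4962*1/3785 = -985/814 - 4962/3785 = -7767293/3080990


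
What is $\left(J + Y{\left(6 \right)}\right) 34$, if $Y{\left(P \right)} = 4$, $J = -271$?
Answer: $-9078$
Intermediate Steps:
$\left(J + Y{\left(6 \right)}\right) 34 = \left(-271 + 4\right) 34 = \left(-267\right) 34 = -9078$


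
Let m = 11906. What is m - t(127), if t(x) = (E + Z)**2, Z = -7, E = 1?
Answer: 11870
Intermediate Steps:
t(x) = 36 (t(x) = (1 - 7)**2 = (-6)**2 = 36)
m - t(127) = 11906 - 1*36 = 11906 - 36 = 11870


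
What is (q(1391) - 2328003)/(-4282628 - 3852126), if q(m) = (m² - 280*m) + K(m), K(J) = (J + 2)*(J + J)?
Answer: -1546362/4067377 ≈ -0.38019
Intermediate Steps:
K(J) = 2*J*(2 + J) (K(J) = (2 + J)*(2*J) = 2*J*(2 + J))
q(m) = m² - 280*m + 2*m*(2 + m) (q(m) = (m² - 280*m) + 2*m*(2 + m) = m² - 280*m + 2*m*(2 + m))
(q(1391) - 2328003)/(-4282628 - 3852126) = (3*1391*(-92 + 1391) - 2328003)/(-4282628 - 3852126) = (3*1391*1299 - 2328003)/(-8134754) = (5420727 - 2328003)*(-1/8134754) = 3092724*(-1/8134754) = -1546362/4067377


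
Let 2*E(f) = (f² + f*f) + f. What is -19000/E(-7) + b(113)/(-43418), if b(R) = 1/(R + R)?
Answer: -372873784091/892934588 ≈ -417.58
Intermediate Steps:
b(R) = 1/(2*R)
E(f) = f² + f/2 (E(f) = ((f² + f*f) + f)/2 = ((f² + f²) + f)/2 = (2*f² + f)/2 = (f + 2*f²)/2 = f² + f/2)
-19000/E(-7) + b(113)/(-43418) = -19000*(-1/(7*(½ - 7))) + ((½)/113)/(-43418) = -19000/((-7*(-13/2))) + ((½)*(1/113))*(-1/43418) = -19000/91/2 + (1/226)*(-1/43418) = -19000*2/91 - 1/9812468 = -38000/91 - 1/9812468 = -372873784091/892934588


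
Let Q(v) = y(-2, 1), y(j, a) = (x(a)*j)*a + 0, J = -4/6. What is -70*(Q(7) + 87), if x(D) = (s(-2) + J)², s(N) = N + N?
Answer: -27370/9 ≈ -3041.1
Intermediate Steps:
J = -⅔ (J = -4*⅙ = -⅔ ≈ -0.66667)
s(N) = 2*N
x(D) = 196/9 (x(D) = (2*(-2) - ⅔)² = (-4 - ⅔)² = (-14/3)² = 196/9)
y(j, a) = 196*a*j/9 (y(j, a) = (196*j/9)*a + 0 = 196*a*j/9 + 0 = 196*a*j/9)
Q(v) = -392/9 (Q(v) = (196/9)*1*(-2) = -392/9)
-70*(Q(7) + 87) = -70*(-392/9 + 87) = -70*391/9 = -27370/9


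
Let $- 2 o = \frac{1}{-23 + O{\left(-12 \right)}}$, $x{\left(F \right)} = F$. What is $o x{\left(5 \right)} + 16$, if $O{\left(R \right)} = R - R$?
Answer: $\frac{741}{46} \approx 16.109$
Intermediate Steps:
$O{\left(R \right)} = 0$
$o = \frac{1}{46}$ ($o = - \frac{1}{2 \left(-23 + 0\right)} = - \frac{1}{2 \left(-23\right)} = \left(- \frac{1}{2}\right) \left(- \frac{1}{23}\right) = \frac{1}{46} \approx 0.021739$)
$o x{\left(5 \right)} + 16 = \frac{1}{46} \cdot 5 + 16 = \frac{5}{46} + 16 = \frac{741}{46}$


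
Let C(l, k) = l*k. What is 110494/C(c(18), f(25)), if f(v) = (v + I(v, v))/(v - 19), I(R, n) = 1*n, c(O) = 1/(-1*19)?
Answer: -6298158/25 ≈ -2.5193e+5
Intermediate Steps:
c(O) = -1/19 (c(O) = 1/(-19) = -1/19)
I(R, n) = n
f(v) = 2*v/(-19 + v) (f(v) = (v + v)/(v - 19) = (2*v)/(-19 + v) = 2*v/(-19 + v))
C(l, k) = k*l
110494/C(c(18), f(25)) = 110494/(((2*25/(-19 + 25))*(-1/19))) = 110494/(((2*25/6)*(-1/19))) = 110494/(((2*25*(1/6))*(-1/19))) = 110494/(((25/3)*(-1/19))) = 110494/(-25/57) = 110494*(-57/25) = -6298158/25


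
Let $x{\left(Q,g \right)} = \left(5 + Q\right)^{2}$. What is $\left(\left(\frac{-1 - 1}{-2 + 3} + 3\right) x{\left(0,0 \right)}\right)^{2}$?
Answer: $625$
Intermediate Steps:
$\left(\left(\frac{-1 - 1}{-2 + 3} + 3\right) x{\left(0,0 \right)}\right)^{2} = \left(\left(\frac{-1 - 1}{-2 + 3} + 3\right) \left(5 + 0\right)^{2}\right)^{2} = \left(\left(- \frac{2}{1} + 3\right) 5^{2}\right)^{2} = \left(\left(\left(-2\right) 1 + 3\right) 25\right)^{2} = \left(\left(-2 + 3\right) 25\right)^{2} = \left(1 \cdot 25\right)^{2} = 25^{2} = 625$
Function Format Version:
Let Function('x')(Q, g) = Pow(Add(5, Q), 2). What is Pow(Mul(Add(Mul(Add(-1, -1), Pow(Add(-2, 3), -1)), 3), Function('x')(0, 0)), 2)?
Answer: 625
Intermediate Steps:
Pow(Mul(Add(Mul(Add(-1, -1), Pow(Add(-2, 3), -1)), 3), Function('x')(0, 0)), 2) = Pow(Mul(Add(Mul(Add(-1, -1), Pow(Add(-2, 3), -1)), 3), Pow(Add(5, 0), 2)), 2) = Pow(Mul(Add(Mul(-2, Pow(1, -1)), 3), Pow(5, 2)), 2) = Pow(Mul(Add(Mul(-2, 1), 3), 25), 2) = Pow(Mul(Add(-2, 3), 25), 2) = Pow(Mul(1, 25), 2) = Pow(25, 2) = 625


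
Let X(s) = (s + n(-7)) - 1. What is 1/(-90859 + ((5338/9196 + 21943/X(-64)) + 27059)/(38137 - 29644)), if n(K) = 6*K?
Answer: -4178437098/379635404246339 ≈ -1.1006e-5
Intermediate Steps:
X(s) = -43 + s (X(s) = (s + 6*(-7)) - 1 = (s - 42) - 1 = (-42 + s) - 1 = -43 + s)
1/(-90859 + ((5338/9196 + 21943/X(-64)) + 27059)/(38137 - 29644)) = 1/(-90859 + ((5338/9196 + 21943/(-43 - 64)) + 27059)/(38137 - 29644)) = 1/(-90859 + ((5338*(1/9196) + 21943/(-107)) + 27059)/8493) = 1/(-90859 + ((2669/4598 + 21943*(-1/107)) + 27059)*(1/8493)) = 1/(-90859 + ((2669/4598 - 21943/107) + 27059)*(1/8493)) = 1/(-90859 + (-100608331/491986 + 27059)*(1/8493)) = 1/(-90859 + (13212040843/491986)*(1/8493)) = 1/(-90859 + 13212040843/4178437098) = 1/(-379635404246339/4178437098) = -4178437098/379635404246339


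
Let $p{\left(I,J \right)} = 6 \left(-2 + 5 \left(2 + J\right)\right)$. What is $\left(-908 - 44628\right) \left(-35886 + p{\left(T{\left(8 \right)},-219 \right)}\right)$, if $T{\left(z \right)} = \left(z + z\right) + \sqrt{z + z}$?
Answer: $1931090688$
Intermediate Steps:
$T{\left(z \right)} = 2 z + \sqrt{2} \sqrt{z}$ ($T{\left(z \right)} = 2 z + \sqrt{2 z} = 2 z + \sqrt{2} \sqrt{z}$)
$p{\left(I,J \right)} = 48 + 30 J$ ($p{\left(I,J \right)} = 6 \left(-2 + \left(10 + 5 J\right)\right) = 6 \left(8 + 5 J\right) = 48 + 30 J$)
$\left(-908 - 44628\right) \left(-35886 + p{\left(T{\left(8 \right)},-219 \right)}\right) = \left(-908 - 44628\right) \left(-35886 + \left(48 + 30 \left(-219\right)\right)\right) = - 45536 \left(-35886 + \left(48 - 6570\right)\right) = - 45536 \left(-35886 - 6522\right) = \left(-45536\right) \left(-42408\right) = 1931090688$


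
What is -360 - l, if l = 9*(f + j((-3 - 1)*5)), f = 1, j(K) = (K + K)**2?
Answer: -14769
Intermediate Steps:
j(K) = 4*K**2 (j(K) = (2*K)**2 = 4*K**2)
l = 14409 (l = 9*(1 + 4*((-3 - 1)*5)**2) = 9*(1 + 4*(-4*5)**2) = 9*(1 + 4*(-20)**2) = 9*(1 + 4*400) = 9*(1 + 1600) = 9*1601 = 14409)
-360 - l = -360 - 1*14409 = -360 - 14409 = -14769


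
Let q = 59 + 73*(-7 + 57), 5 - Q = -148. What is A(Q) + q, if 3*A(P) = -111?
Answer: 3672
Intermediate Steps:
Q = 153 (Q = 5 - 1*(-148) = 5 + 148 = 153)
A(P) = -37 (A(P) = (⅓)*(-111) = -37)
q = 3709 (q = 59 + 73*50 = 59 + 3650 = 3709)
A(Q) + q = -37 + 3709 = 3672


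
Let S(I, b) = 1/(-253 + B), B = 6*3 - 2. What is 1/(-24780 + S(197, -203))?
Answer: -237/5872861 ≈ -4.0355e-5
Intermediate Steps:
B = 16 (B = 18 - 2 = 16)
S(I, b) = -1/237 (S(I, b) = 1/(-253 + 16) = 1/(-237) = -1/237)
1/(-24780 + S(197, -203)) = 1/(-24780 - 1/237) = 1/(-5872861/237) = -237/5872861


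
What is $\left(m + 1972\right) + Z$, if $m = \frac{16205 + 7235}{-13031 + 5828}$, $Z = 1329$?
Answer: $\frac{23753663}{7203} \approx 3297.7$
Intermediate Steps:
$m = - \frac{23440}{7203}$ ($m = \frac{23440}{-7203} = 23440 \left(- \frac{1}{7203}\right) = - \frac{23440}{7203} \approx -3.2542$)
$\left(m + 1972\right) + Z = \left(- \frac{23440}{7203} + 1972\right) + 1329 = \frac{14180876}{7203} + 1329 = \frac{23753663}{7203}$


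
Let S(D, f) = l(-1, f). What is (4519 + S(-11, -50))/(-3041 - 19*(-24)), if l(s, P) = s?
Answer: -4518/2585 ≈ -1.7478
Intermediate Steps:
S(D, f) = -1
(4519 + S(-11, -50))/(-3041 - 19*(-24)) = (4519 - 1)/(-3041 - 19*(-24)) = 4518/(-3041 + 456) = 4518/(-2585) = 4518*(-1/2585) = -4518/2585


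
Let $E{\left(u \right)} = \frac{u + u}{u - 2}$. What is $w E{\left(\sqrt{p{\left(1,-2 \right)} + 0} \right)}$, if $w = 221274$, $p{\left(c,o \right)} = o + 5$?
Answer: $-1327644 - 885096 \sqrt{3} \approx -2.8607 \cdot 10^{6}$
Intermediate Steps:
$p{\left(c,o \right)} = 5 + o$
$E{\left(u \right)} = \frac{2 u}{-2 + u}$
$w E{\left(\sqrt{p{\left(1,-2 \right)} + 0} \right)} = 221274 \frac{2 \sqrt{\left(5 - 2\right) + 0}}{-2 + \sqrt{\left(5 - 2\right) + 0}} = 221274 \frac{2 \sqrt{3 + 0}}{-2 + \sqrt{3 + 0}} = 221274 \frac{2 \sqrt{3}}{-2 + \sqrt{3}} = \frac{442548 \sqrt{3}}{-2 + \sqrt{3}}$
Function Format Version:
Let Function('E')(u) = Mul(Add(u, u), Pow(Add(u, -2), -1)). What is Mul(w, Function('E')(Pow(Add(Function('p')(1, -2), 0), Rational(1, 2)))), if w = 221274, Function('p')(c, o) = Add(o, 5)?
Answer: Add(-1327644, Mul(-885096, Pow(3, Rational(1, 2)))) ≈ -2.8607e+6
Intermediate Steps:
Function('p')(c, o) = Add(5, o)
Function('E')(u) = Mul(2, u, Pow(Add(-2, u), -1)) (Function('E')(u) = Mul(Mul(2, u), Pow(Add(-2, u), -1)) = Mul(2, u, Pow(Add(-2, u), -1)))
Mul(w, Function('E')(Pow(Add(Function('p')(1, -2), 0), Rational(1, 2)))) = Mul(221274, Mul(2, Pow(Add(Add(5, -2), 0), Rational(1, 2)), Pow(Add(-2, Pow(Add(Add(5, -2), 0), Rational(1, 2))), -1))) = Mul(221274, Mul(2, Pow(Add(3, 0), Rational(1, 2)), Pow(Add(-2, Pow(Add(3, 0), Rational(1, 2))), -1))) = Mul(221274, Mul(2, Pow(3, Rational(1, 2)), Pow(Add(-2, Pow(3, Rational(1, 2))), -1))) = Mul(442548, Pow(3, Rational(1, 2)), Pow(Add(-2, Pow(3, Rational(1, 2))), -1))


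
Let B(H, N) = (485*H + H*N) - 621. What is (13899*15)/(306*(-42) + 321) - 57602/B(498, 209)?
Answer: -24215753099/1441027407 ≈ -16.805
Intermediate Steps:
B(H, N) = -621 + 485*H + H*N
(13899*15)/(306*(-42) + 321) - 57602/B(498, 209) = (13899*15)/(306*(-42) + 321) - 57602/(-621 + 485*498 + 498*209) = 208485/(-12852 + 321) - 57602/(-621 + 241530 + 104082) = 208485/(-12531) - 57602/344991 = 208485*(-1/12531) - 57602*1/344991 = -69495/4177 - 57602/344991 = -24215753099/1441027407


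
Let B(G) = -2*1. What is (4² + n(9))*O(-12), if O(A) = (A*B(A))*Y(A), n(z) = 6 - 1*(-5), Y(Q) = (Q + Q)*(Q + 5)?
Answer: 108864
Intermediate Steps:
B(G) = -2
Y(Q) = 2*Q*(5 + Q) (Y(Q) = (2*Q)*(5 + Q) = 2*Q*(5 + Q))
n(z) = 11 (n(z) = 6 + 5 = 11)
O(A) = -4*A²*(5 + A) (O(A) = (A*(-2))*(2*A*(5 + A)) = (-2*A)*(2*A*(5 + A)) = -4*A²*(5 + A))
(4² + n(9))*O(-12) = (4² + 11)*(4*(-12)²*(-5 - 1*(-12))) = (16 + 11)*(4*144*(-5 + 12)) = 27*(4*144*7) = 27*4032 = 108864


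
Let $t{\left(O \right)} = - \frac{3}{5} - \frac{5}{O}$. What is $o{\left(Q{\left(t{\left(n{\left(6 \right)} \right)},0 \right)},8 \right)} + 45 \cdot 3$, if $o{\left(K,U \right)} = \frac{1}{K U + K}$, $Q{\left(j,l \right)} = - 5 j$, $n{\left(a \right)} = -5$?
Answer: $\frac{2429}{18} \approx 134.94$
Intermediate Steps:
$t{\left(O \right)} = - \frac{3}{5} - \frac{5}{O}$ ($t{\left(O \right)} = \left(-3\right) \frac{1}{5} - \frac{5}{O} = - \frac{3}{5} - \frac{5}{O}$)
$o{\left(K,U \right)} = \frac{1}{K + K U}$
$o{\left(Q{\left(t{\left(n{\left(6 \right)} \right)},0 \right)},8 \right)} + 45 \cdot 3 = \frac{1}{- 5 \left(- \frac{3}{5} - \frac{5}{-5}\right) \left(1 + 8\right)} + 45 \cdot 3 = \frac{1}{- 5 \left(- \frac{3}{5} - -1\right) 9} + 135 = \frac{1}{\left(-5\right) \left(- \frac{3}{5} + 1\right)} \frac{1}{9} + 135 = \frac{1}{\left(-5\right) \frac{2}{5}} \cdot \frac{1}{9} + 135 = \frac{1}{-2} \cdot \frac{1}{9} + 135 = \left(- \frac{1}{2}\right) \frac{1}{9} + 135 = - \frac{1}{18} + 135 = \frac{2429}{18}$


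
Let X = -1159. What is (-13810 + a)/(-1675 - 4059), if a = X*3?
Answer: 17287/5734 ≈ 3.0148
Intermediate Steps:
a = -3477 (a = -1159*3 = -3477)
(-13810 + a)/(-1675 - 4059) = (-13810 - 3477)/(-1675 - 4059) = -17287/(-5734) = -17287*(-1/5734) = 17287/5734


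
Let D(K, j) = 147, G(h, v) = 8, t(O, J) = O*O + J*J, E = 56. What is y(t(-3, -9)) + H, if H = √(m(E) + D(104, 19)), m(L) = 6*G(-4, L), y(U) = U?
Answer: 90 + √195 ≈ 103.96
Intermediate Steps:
t(O, J) = J² + O² (t(O, J) = O² + J² = J² + O²)
m(L) = 48 (m(L) = 6*8 = 48)
H = √195 (H = √(48 + 147) = √195 ≈ 13.964)
y(t(-3, -9)) + H = ((-9)² + (-3)²) + √195 = (81 + 9) + √195 = 90 + √195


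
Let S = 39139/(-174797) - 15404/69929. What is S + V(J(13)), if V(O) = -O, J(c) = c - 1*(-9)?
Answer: -274343871205/12223379413 ≈ -22.444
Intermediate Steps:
J(c) = 9 + c (J(c) = c + 9 = 9 + c)
S = -5429524119/12223379413 (S = 39139*(-1/174797) - 15404*1/69929 = -39139/174797 - 15404/69929 = -5429524119/12223379413 ≈ -0.44419)
S + V(J(13)) = -5429524119/12223379413 - (9 + 13) = -5429524119/12223379413 - 1*22 = -5429524119/12223379413 - 22 = -274343871205/12223379413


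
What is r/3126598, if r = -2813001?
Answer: -2813001/3126598 ≈ -0.89970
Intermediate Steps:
r/3126598 = -2813001/3126598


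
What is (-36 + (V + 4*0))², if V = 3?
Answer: 1089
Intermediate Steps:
(-36 + (V + 4*0))² = (-36 + (3 + 4*0))² = (-36 + (3 + 0))² = (-36 + 3)² = (-33)² = 1089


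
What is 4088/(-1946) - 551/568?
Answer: -242445/78952 ≈ -3.0708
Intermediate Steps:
4088/(-1946) - 551/568 = 4088*(-1/1946) - 551*1/568 = -292/139 - 551/568 = -242445/78952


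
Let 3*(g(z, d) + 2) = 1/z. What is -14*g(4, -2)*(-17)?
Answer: -2737/6 ≈ -456.17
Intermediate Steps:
g(z, d) = -2 + 1/(3*z)
-14*g(4, -2)*(-17) = -14*(-2 + (⅓)/4)*(-17) = -14*(-2 + (⅓)*(¼))*(-17) = -14*(-2 + 1/12)*(-17) = -14*(-23/12)*(-17) = (161/6)*(-17) = -2737/6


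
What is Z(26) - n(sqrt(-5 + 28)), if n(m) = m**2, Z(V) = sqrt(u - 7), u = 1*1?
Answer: -23 + I*sqrt(6) ≈ -23.0 + 2.4495*I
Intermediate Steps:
u = 1
Z(V) = I*sqrt(6) (Z(V) = sqrt(1 - 7) = sqrt(-6) = I*sqrt(6))
Z(26) - n(sqrt(-5 + 28)) = I*sqrt(6) - (sqrt(-5 + 28))**2 = I*sqrt(6) - (sqrt(23))**2 = I*sqrt(6) - 1*23 = I*sqrt(6) - 23 = -23 + I*sqrt(6)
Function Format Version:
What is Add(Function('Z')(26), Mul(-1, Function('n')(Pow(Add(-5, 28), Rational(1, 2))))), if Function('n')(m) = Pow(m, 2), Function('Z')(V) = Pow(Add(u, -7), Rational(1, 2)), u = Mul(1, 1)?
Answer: Add(-23, Mul(I, Pow(6, Rational(1, 2)))) ≈ Add(-23.000, Mul(2.4495, I))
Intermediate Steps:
u = 1
Function('Z')(V) = Mul(I, Pow(6, Rational(1, 2))) (Function('Z')(V) = Pow(Add(1, -7), Rational(1, 2)) = Pow(-6, Rational(1, 2)) = Mul(I, Pow(6, Rational(1, 2))))
Add(Function('Z')(26), Mul(-1, Function('n')(Pow(Add(-5, 28), Rational(1, 2))))) = Add(Mul(I, Pow(6, Rational(1, 2))), Mul(-1, Pow(Pow(Add(-5, 28), Rational(1, 2)), 2))) = Add(Mul(I, Pow(6, Rational(1, 2))), Mul(-1, Pow(Pow(23, Rational(1, 2)), 2))) = Add(Mul(I, Pow(6, Rational(1, 2))), Mul(-1, 23)) = Add(Mul(I, Pow(6, Rational(1, 2))), -23) = Add(-23, Mul(I, Pow(6, Rational(1, 2))))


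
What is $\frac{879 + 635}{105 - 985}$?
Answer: $- \frac{757}{440} \approx -1.7205$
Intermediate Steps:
$\frac{879 + 635}{105 - 985} = \frac{1514}{-880} = 1514 \left(- \frac{1}{880}\right) = - \frac{757}{440}$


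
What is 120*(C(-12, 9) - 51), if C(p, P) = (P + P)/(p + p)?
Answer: -6210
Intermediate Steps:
C(p, P) = P/p (C(p, P) = (2*P)/((2*p)) = (2*P)*(1/(2*p)) = P/p)
120*(C(-12, 9) - 51) = 120*(9/(-12) - 51) = 120*(9*(-1/12) - 51) = 120*(-3/4 - 51) = 120*(-207/4) = -6210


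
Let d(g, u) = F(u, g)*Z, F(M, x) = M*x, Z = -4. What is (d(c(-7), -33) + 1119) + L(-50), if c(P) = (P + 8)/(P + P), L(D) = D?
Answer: 7417/7 ≈ 1059.6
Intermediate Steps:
c(P) = (8 + P)/(2*P) (c(P) = (8 + P)/((2*P)) = (8 + P)*(1/(2*P)) = (8 + P)/(2*P))
d(g, u) = -4*g*u (d(g, u) = (u*g)*(-4) = (g*u)*(-4) = -4*g*u)
(d(c(-7), -33) + 1119) + L(-50) = (-4*(1/2)*(8 - 7)/(-7)*(-33) + 1119) - 50 = (-4*(1/2)*(-1/7)*1*(-33) + 1119) - 50 = (-4*(-1/14)*(-33) + 1119) - 50 = (-66/7 + 1119) - 50 = 7767/7 - 50 = 7417/7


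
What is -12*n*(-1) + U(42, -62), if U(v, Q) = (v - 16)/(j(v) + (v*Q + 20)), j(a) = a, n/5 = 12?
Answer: 915107/1271 ≈ 719.99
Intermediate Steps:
n = 60 (n = 5*12 = 60)
U(v, Q) = (-16 + v)/(20 + v + Q*v) (U(v, Q) = (v - 16)/(v + (v*Q + 20)) = (-16 + v)/(v + (Q*v + 20)) = (-16 + v)/(v + (20 + Q*v)) = (-16 + v)/(20 + v + Q*v))
-12*n*(-1) + U(42, -62) = -12*60*(-1) + (-16 + 42)/(20 + 42 - 62*42) = -720*(-1) + 26/(20 + 42 - 2604) = 720 + 26/(-2542) = 720 - 1/2542*26 = 720 - 13/1271 = 915107/1271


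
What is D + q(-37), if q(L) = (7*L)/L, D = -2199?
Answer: -2192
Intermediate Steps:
q(L) = 7
D + q(-37) = -2199 + 7 = -2192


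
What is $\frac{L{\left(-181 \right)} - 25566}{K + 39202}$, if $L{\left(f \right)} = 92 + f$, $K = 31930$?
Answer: $- \frac{25655}{71132} \approx -0.36067$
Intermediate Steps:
$\frac{L{\left(-181 \right)} - 25566}{K + 39202} = \frac{\left(92 - 181\right) - 25566}{31930 + 39202} = \frac{-89 - 25566}{71132} = \left(-25655\right) \frac{1}{71132} = - \frac{25655}{71132}$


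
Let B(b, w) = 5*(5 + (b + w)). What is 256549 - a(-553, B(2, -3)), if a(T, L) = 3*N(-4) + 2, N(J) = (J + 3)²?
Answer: 256544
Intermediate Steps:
N(J) = (3 + J)²
B(b, w) = 25 + 5*b + 5*w (B(b, w) = 5*(5 + b + w) = 25 + 5*b + 5*w)
a(T, L) = 5 (a(T, L) = 3*(3 - 4)² + 2 = 3*(-1)² + 2 = 3*1 + 2 = 3 + 2 = 5)
256549 - a(-553, B(2, -3)) = 256549 - 1*5 = 256549 - 5 = 256544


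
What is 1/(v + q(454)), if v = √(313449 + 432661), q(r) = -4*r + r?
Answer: -681/554467 - √746110/1108934 ≈ -0.0020071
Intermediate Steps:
q(r) = -3*r
v = √746110 ≈ 863.78
1/(v + q(454)) = 1/(√746110 - 3*454) = 1/(√746110 - 1362) = 1/(-1362 + √746110)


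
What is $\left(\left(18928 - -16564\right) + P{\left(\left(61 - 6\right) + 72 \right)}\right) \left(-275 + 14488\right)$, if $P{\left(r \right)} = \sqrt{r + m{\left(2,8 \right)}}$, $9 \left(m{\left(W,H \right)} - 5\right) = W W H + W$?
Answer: $504447796 + \frac{14213 \sqrt{1222}}{3} \approx 5.0461 \cdot 10^{8}$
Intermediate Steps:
$m{\left(W,H \right)} = 5 + \frac{W}{9} + \frac{H W^{2}}{9}$ ($m{\left(W,H \right)} = 5 + \frac{W W H + W}{9} = 5 + \frac{W^{2} H + W}{9} = 5 + \frac{H W^{2} + W}{9} = 5 + \frac{W + H W^{2}}{9} = 5 + \left(\frac{W}{9} + \frac{H W^{2}}{9}\right) = 5 + \frac{W}{9} + \frac{H W^{2}}{9}$)
$P{\left(r \right)} = \sqrt{\frac{79}{9} + r}$ ($P{\left(r \right)} = \sqrt{r + \left(5 + \frac{1}{9} \cdot 2 + \frac{1}{9} \cdot 8 \cdot 2^{2}\right)} = \sqrt{r + \left(5 + \frac{2}{9} + \frac{1}{9} \cdot 8 \cdot 4\right)} = \sqrt{r + \left(5 + \frac{2}{9} + \frac{32}{9}\right)} = \sqrt{r + \frac{79}{9}} = \sqrt{\frac{79}{9} + r}$)
$\left(\left(18928 - -16564\right) + P{\left(\left(61 - 6\right) + 72 \right)}\right) \left(-275 + 14488\right) = \left(\left(18928 - -16564\right) + \frac{\sqrt{79 + 9 \left(\left(61 - 6\right) + 72\right)}}{3}\right) \left(-275 + 14488\right) = \left(\left(18928 + 16564\right) + \frac{\sqrt{79 + 9 \left(55 + 72\right)}}{3}\right) 14213 = \left(35492 + \frac{\sqrt{79 + 9 \cdot 127}}{3}\right) 14213 = \left(35492 + \frac{\sqrt{79 + 1143}}{3}\right) 14213 = \left(35492 + \frac{\sqrt{1222}}{3}\right) 14213 = 504447796 + \frac{14213 \sqrt{1222}}{3}$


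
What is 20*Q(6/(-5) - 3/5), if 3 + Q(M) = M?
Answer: -96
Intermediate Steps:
Q(M) = -3 + M
20*Q(6/(-5) - 3/5) = 20*(-3 + (6/(-5) - 3/5)) = 20*(-3 + (6*(-1/5) - 3*1/5)) = 20*(-3 + (-6/5 - 3/5)) = 20*(-3 - 9/5) = 20*(-24/5) = -96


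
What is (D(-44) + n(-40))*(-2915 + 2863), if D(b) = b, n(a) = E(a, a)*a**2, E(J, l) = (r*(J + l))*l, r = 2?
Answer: -532477712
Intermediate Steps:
E(J, l) = l*(2*J + 2*l) (E(J, l) = (2*(J + l))*l = (2*J + 2*l)*l = l*(2*J + 2*l))
n(a) = 4*a**4 (n(a) = (2*a*(a + a))*a**2 = (2*a*(2*a))*a**2 = (4*a**2)*a**2 = 4*a**4)
(D(-44) + n(-40))*(-2915 + 2863) = (-44 + 4*(-40)**4)*(-2915 + 2863) = (-44 + 4*2560000)*(-52) = (-44 + 10240000)*(-52) = 10239956*(-52) = -532477712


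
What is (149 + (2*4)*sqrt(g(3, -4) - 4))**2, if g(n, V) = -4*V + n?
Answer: 23161 + 2384*sqrt(15) ≈ 32394.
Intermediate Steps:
g(n, V) = n - 4*V
(149 + (2*4)*sqrt(g(3, -4) - 4))**2 = (149 + (2*4)*sqrt((3 - 4*(-4)) - 4))**2 = (149 + 8*sqrt((3 + 16) - 4))**2 = (149 + 8*sqrt(19 - 4))**2 = (149 + 8*sqrt(15))**2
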